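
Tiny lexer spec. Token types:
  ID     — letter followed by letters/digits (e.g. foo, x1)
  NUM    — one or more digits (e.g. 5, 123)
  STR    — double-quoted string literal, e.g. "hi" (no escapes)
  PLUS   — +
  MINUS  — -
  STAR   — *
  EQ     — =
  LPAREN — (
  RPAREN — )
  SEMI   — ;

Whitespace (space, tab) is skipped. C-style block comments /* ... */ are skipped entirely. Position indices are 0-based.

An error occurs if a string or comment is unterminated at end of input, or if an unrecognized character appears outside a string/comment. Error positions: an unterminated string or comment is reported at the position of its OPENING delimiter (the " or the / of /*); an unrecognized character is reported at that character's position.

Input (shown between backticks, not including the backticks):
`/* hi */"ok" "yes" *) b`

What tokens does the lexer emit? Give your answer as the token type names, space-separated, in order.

Answer: STR STR STAR RPAREN ID

Derivation:
pos=0: enter COMMENT mode (saw '/*')
exit COMMENT mode (now at pos=8)
pos=8: enter STRING mode
pos=8: emit STR "ok" (now at pos=12)
pos=13: enter STRING mode
pos=13: emit STR "yes" (now at pos=18)
pos=19: emit STAR '*'
pos=20: emit RPAREN ')'
pos=22: emit ID 'b' (now at pos=23)
DONE. 5 tokens: [STR, STR, STAR, RPAREN, ID]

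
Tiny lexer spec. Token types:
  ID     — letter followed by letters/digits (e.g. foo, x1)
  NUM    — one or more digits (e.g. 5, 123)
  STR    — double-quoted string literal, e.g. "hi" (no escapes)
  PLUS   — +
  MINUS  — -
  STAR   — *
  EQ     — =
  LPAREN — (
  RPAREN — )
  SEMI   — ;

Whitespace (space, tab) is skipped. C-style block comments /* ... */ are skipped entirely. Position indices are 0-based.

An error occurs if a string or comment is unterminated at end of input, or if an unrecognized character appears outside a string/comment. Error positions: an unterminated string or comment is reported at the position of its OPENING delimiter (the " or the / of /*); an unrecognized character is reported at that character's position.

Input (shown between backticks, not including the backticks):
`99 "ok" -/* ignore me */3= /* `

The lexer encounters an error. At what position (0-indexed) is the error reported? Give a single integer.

pos=0: emit NUM '99' (now at pos=2)
pos=3: enter STRING mode
pos=3: emit STR "ok" (now at pos=7)
pos=8: emit MINUS '-'
pos=9: enter COMMENT mode (saw '/*')
exit COMMENT mode (now at pos=24)
pos=24: emit NUM '3' (now at pos=25)
pos=25: emit EQ '='
pos=27: enter COMMENT mode (saw '/*')
pos=27: ERROR — unterminated comment (reached EOF)

Answer: 27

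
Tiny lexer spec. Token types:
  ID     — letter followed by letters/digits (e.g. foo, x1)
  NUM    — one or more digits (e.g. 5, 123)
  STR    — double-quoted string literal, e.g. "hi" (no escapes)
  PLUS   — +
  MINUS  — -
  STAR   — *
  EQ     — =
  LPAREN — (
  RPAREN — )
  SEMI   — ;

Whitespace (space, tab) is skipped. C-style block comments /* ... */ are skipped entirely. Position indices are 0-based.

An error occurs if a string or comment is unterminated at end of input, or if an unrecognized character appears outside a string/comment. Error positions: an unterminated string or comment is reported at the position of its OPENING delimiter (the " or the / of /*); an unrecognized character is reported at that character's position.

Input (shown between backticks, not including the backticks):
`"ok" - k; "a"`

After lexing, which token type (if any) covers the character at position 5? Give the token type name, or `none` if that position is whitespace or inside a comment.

pos=0: enter STRING mode
pos=0: emit STR "ok" (now at pos=4)
pos=5: emit MINUS '-'
pos=7: emit ID 'k' (now at pos=8)
pos=8: emit SEMI ';'
pos=10: enter STRING mode
pos=10: emit STR "a" (now at pos=13)
DONE. 5 tokens: [STR, MINUS, ID, SEMI, STR]
Position 5: char is '-' -> MINUS

Answer: MINUS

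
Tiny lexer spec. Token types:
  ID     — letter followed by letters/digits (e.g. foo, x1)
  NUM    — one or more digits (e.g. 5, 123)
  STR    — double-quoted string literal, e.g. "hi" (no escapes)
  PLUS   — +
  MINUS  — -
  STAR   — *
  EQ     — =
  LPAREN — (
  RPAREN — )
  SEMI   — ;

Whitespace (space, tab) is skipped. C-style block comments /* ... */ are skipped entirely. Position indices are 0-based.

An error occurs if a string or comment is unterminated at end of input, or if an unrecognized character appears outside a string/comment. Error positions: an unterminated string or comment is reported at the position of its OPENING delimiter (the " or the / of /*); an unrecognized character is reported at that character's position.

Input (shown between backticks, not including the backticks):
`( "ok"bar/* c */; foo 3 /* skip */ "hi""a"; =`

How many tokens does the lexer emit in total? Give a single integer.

Answer: 10

Derivation:
pos=0: emit LPAREN '('
pos=2: enter STRING mode
pos=2: emit STR "ok" (now at pos=6)
pos=6: emit ID 'bar' (now at pos=9)
pos=9: enter COMMENT mode (saw '/*')
exit COMMENT mode (now at pos=16)
pos=16: emit SEMI ';'
pos=18: emit ID 'foo' (now at pos=21)
pos=22: emit NUM '3' (now at pos=23)
pos=24: enter COMMENT mode (saw '/*')
exit COMMENT mode (now at pos=34)
pos=35: enter STRING mode
pos=35: emit STR "hi" (now at pos=39)
pos=39: enter STRING mode
pos=39: emit STR "a" (now at pos=42)
pos=42: emit SEMI ';'
pos=44: emit EQ '='
DONE. 10 tokens: [LPAREN, STR, ID, SEMI, ID, NUM, STR, STR, SEMI, EQ]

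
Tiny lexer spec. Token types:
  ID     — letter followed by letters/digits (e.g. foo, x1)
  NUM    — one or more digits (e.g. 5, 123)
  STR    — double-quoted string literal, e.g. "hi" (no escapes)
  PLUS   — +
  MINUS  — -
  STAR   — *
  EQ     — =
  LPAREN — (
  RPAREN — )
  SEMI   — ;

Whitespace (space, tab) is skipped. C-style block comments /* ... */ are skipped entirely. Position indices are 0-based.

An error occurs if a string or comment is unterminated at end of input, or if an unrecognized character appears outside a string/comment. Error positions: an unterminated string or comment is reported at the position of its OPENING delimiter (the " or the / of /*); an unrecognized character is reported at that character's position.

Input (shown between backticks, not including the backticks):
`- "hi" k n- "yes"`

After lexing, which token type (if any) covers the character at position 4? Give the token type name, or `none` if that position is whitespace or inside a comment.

Answer: STR

Derivation:
pos=0: emit MINUS '-'
pos=2: enter STRING mode
pos=2: emit STR "hi" (now at pos=6)
pos=7: emit ID 'k' (now at pos=8)
pos=9: emit ID 'n' (now at pos=10)
pos=10: emit MINUS '-'
pos=12: enter STRING mode
pos=12: emit STR "yes" (now at pos=17)
DONE. 6 tokens: [MINUS, STR, ID, ID, MINUS, STR]
Position 4: char is 'i' -> STR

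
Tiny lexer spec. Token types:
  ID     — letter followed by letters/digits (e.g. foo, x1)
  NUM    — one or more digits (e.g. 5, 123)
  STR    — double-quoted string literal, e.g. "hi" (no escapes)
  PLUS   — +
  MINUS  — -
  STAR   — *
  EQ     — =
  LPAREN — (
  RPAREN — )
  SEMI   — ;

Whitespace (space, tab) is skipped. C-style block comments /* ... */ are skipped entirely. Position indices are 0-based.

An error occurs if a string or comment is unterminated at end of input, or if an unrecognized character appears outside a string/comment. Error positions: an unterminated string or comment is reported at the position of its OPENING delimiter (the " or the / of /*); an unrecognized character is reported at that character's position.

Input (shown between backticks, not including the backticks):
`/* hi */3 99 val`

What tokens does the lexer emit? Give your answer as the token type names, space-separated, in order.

Answer: NUM NUM ID

Derivation:
pos=0: enter COMMENT mode (saw '/*')
exit COMMENT mode (now at pos=8)
pos=8: emit NUM '3' (now at pos=9)
pos=10: emit NUM '99' (now at pos=12)
pos=13: emit ID 'val' (now at pos=16)
DONE. 3 tokens: [NUM, NUM, ID]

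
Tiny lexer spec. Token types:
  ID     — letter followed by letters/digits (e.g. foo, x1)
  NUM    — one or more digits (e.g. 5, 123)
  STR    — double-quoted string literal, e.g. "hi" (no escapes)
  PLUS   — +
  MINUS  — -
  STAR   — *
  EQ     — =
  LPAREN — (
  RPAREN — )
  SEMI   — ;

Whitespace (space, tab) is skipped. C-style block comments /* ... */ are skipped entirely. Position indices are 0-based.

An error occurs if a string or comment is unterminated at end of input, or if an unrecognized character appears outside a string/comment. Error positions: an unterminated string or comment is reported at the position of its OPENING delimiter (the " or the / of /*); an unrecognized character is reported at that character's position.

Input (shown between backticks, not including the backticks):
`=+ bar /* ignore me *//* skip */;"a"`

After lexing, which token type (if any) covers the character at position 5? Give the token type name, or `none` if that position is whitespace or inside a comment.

pos=0: emit EQ '='
pos=1: emit PLUS '+'
pos=3: emit ID 'bar' (now at pos=6)
pos=7: enter COMMENT mode (saw '/*')
exit COMMENT mode (now at pos=22)
pos=22: enter COMMENT mode (saw '/*')
exit COMMENT mode (now at pos=32)
pos=32: emit SEMI ';'
pos=33: enter STRING mode
pos=33: emit STR "a" (now at pos=36)
DONE. 5 tokens: [EQ, PLUS, ID, SEMI, STR]
Position 5: char is 'r' -> ID

Answer: ID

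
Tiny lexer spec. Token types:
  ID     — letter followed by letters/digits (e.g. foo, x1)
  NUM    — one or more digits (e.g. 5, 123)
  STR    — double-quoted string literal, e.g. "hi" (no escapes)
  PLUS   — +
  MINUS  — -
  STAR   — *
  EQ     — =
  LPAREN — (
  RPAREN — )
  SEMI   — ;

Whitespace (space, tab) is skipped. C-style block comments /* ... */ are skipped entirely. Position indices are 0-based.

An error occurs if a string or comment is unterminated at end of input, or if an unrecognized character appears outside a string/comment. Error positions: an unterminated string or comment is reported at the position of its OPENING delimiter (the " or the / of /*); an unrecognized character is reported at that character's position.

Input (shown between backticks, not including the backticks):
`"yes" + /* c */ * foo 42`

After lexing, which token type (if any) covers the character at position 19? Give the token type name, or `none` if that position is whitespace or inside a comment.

pos=0: enter STRING mode
pos=0: emit STR "yes" (now at pos=5)
pos=6: emit PLUS '+'
pos=8: enter COMMENT mode (saw '/*')
exit COMMENT mode (now at pos=15)
pos=16: emit STAR '*'
pos=18: emit ID 'foo' (now at pos=21)
pos=22: emit NUM '42' (now at pos=24)
DONE. 5 tokens: [STR, PLUS, STAR, ID, NUM]
Position 19: char is 'o' -> ID

Answer: ID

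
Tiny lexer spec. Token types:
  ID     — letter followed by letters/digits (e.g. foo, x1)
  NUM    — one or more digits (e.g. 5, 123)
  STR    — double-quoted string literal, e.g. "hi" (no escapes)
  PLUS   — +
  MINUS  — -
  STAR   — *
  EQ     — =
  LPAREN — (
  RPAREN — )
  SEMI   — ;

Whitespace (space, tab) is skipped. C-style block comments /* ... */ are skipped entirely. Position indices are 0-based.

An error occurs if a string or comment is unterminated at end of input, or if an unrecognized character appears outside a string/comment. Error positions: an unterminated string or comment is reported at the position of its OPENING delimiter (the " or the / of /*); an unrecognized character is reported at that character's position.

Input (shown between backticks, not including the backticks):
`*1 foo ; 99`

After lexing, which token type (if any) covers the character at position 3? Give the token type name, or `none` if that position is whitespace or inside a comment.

Answer: ID

Derivation:
pos=0: emit STAR '*'
pos=1: emit NUM '1' (now at pos=2)
pos=3: emit ID 'foo' (now at pos=6)
pos=7: emit SEMI ';'
pos=9: emit NUM '99' (now at pos=11)
DONE. 5 tokens: [STAR, NUM, ID, SEMI, NUM]
Position 3: char is 'f' -> ID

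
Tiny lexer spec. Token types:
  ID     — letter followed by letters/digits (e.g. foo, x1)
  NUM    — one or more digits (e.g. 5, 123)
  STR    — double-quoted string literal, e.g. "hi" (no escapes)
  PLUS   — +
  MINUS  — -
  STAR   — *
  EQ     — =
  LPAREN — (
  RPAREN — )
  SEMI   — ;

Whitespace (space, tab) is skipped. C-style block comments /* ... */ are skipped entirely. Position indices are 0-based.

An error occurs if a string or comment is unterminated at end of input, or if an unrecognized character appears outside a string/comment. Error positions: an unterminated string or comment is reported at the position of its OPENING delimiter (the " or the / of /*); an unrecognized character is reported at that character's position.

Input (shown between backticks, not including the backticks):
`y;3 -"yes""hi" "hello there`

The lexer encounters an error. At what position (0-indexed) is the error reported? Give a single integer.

Answer: 15

Derivation:
pos=0: emit ID 'y' (now at pos=1)
pos=1: emit SEMI ';'
pos=2: emit NUM '3' (now at pos=3)
pos=4: emit MINUS '-'
pos=5: enter STRING mode
pos=5: emit STR "yes" (now at pos=10)
pos=10: enter STRING mode
pos=10: emit STR "hi" (now at pos=14)
pos=15: enter STRING mode
pos=15: ERROR — unterminated string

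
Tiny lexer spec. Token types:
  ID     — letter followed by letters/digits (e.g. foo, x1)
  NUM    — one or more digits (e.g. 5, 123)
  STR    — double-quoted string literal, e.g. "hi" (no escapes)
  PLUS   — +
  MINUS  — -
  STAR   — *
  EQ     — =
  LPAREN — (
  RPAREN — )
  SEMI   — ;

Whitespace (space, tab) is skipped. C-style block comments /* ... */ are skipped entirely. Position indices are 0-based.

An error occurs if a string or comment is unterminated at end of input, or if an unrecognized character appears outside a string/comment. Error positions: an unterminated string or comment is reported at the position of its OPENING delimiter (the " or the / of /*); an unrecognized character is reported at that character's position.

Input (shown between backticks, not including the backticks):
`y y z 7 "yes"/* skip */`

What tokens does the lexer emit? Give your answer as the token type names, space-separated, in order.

pos=0: emit ID 'y' (now at pos=1)
pos=2: emit ID 'y' (now at pos=3)
pos=4: emit ID 'z' (now at pos=5)
pos=6: emit NUM '7' (now at pos=7)
pos=8: enter STRING mode
pos=8: emit STR "yes" (now at pos=13)
pos=13: enter COMMENT mode (saw '/*')
exit COMMENT mode (now at pos=23)
DONE. 5 tokens: [ID, ID, ID, NUM, STR]

Answer: ID ID ID NUM STR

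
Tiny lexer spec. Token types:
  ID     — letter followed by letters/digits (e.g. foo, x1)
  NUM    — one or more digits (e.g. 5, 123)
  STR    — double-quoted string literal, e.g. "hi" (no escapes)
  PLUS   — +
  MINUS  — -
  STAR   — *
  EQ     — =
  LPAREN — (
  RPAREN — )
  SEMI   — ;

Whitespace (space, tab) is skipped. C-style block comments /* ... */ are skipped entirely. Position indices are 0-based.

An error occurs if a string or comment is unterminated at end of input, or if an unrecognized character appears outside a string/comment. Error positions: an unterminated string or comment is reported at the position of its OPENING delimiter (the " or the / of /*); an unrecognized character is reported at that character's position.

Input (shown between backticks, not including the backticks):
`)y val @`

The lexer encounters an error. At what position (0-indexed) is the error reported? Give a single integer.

pos=0: emit RPAREN ')'
pos=1: emit ID 'y' (now at pos=2)
pos=3: emit ID 'val' (now at pos=6)
pos=7: ERROR — unrecognized char '@'

Answer: 7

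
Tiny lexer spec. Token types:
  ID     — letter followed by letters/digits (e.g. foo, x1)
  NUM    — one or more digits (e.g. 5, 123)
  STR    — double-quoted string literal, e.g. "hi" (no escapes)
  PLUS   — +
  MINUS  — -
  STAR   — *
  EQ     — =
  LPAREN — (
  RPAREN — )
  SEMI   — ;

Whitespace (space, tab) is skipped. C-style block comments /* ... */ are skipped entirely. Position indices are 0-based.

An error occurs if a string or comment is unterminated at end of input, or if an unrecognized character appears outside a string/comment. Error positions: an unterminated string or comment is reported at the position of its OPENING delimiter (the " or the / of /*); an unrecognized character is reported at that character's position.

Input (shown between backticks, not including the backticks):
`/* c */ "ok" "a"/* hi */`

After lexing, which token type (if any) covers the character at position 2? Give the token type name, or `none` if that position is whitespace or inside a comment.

Answer: none

Derivation:
pos=0: enter COMMENT mode (saw '/*')
exit COMMENT mode (now at pos=7)
pos=8: enter STRING mode
pos=8: emit STR "ok" (now at pos=12)
pos=13: enter STRING mode
pos=13: emit STR "a" (now at pos=16)
pos=16: enter COMMENT mode (saw '/*')
exit COMMENT mode (now at pos=24)
DONE. 2 tokens: [STR, STR]
Position 2: char is ' ' -> none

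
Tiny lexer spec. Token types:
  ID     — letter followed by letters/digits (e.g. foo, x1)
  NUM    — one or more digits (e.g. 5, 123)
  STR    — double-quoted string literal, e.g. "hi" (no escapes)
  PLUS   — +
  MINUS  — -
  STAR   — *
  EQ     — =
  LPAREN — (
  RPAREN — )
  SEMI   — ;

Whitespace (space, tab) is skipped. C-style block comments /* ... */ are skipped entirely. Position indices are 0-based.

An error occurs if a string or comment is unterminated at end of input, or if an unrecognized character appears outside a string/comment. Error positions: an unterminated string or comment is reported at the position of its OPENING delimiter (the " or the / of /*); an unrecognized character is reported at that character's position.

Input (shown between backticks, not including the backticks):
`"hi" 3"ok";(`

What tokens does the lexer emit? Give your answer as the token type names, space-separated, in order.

Answer: STR NUM STR SEMI LPAREN

Derivation:
pos=0: enter STRING mode
pos=0: emit STR "hi" (now at pos=4)
pos=5: emit NUM '3' (now at pos=6)
pos=6: enter STRING mode
pos=6: emit STR "ok" (now at pos=10)
pos=10: emit SEMI ';'
pos=11: emit LPAREN '('
DONE. 5 tokens: [STR, NUM, STR, SEMI, LPAREN]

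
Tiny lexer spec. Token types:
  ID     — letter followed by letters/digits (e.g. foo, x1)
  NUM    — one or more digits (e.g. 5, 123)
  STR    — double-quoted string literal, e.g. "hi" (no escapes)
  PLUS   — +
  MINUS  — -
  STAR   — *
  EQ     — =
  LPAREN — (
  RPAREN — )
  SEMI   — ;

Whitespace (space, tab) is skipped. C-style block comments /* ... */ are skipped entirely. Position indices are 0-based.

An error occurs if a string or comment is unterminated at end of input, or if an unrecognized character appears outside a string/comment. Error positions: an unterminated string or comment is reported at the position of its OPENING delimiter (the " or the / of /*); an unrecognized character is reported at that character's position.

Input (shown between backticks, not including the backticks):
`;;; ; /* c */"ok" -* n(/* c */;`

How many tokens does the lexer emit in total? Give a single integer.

pos=0: emit SEMI ';'
pos=1: emit SEMI ';'
pos=2: emit SEMI ';'
pos=4: emit SEMI ';'
pos=6: enter COMMENT mode (saw '/*')
exit COMMENT mode (now at pos=13)
pos=13: enter STRING mode
pos=13: emit STR "ok" (now at pos=17)
pos=18: emit MINUS '-'
pos=19: emit STAR '*'
pos=21: emit ID 'n' (now at pos=22)
pos=22: emit LPAREN '('
pos=23: enter COMMENT mode (saw '/*')
exit COMMENT mode (now at pos=30)
pos=30: emit SEMI ';'
DONE. 10 tokens: [SEMI, SEMI, SEMI, SEMI, STR, MINUS, STAR, ID, LPAREN, SEMI]

Answer: 10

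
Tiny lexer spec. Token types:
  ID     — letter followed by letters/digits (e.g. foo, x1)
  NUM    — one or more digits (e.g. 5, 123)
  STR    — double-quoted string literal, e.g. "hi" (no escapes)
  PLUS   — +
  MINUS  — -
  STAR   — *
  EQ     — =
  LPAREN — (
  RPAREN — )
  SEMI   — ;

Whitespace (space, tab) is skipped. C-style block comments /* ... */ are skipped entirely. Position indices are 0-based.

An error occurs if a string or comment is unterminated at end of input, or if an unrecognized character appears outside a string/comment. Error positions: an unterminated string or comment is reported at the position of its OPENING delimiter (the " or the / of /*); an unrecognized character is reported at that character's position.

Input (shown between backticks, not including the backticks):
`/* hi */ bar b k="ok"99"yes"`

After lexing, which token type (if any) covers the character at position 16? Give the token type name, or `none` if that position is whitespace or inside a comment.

Answer: EQ

Derivation:
pos=0: enter COMMENT mode (saw '/*')
exit COMMENT mode (now at pos=8)
pos=9: emit ID 'bar' (now at pos=12)
pos=13: emit ID 'b' (now at pos=14)
pos=15: emit ID 'k' (now at pos=16)
pos=16: emit EQ '='
pos=17: enter STRING mode
pos=17: emit STR "ok" (now at pos=21)
pos=21: emit NUM '99' (now at pos=23)
pos=23: enter STRING mode
pos=23: emit STR "yes" (now at pos=28)
DONE. 7 tokens: [ID, ID, ID, EQ, STR, NUM, STR]
Position 16: char is '=' -> EQ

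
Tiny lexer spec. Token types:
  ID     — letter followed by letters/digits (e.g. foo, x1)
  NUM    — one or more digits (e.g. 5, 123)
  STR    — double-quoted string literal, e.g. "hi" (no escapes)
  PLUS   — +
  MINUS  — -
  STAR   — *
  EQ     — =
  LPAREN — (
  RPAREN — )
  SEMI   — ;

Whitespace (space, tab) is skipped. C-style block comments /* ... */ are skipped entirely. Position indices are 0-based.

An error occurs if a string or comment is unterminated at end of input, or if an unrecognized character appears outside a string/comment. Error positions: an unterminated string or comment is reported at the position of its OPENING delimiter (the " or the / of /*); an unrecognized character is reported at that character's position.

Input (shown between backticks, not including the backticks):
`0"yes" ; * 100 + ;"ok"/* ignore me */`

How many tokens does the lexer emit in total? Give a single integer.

Answer: 8

Derivation:
pos=0: emit NUM '0' (now at pos=1)
pos=1: enter STRING mode
pos=1: emit STR "yes" (now at pos=6)
pos=7: emit SEMI ';'
pos=9: emit STAR '*'
pos=11: emit NUM '100' (now at pos=14)
pos=15: emit PLUS '+'
pos=17: emit SEMI ';'
pos=18: enter STRING mode
pos=18: emit STR "ok" (now at pos=22)
pos=22: enter COMMENT mode (saw '/*')
exit COMMENT mode (now at pos=37)
DONE. 8 tokens: [NUM, STR, SEMI, STAR, NUM, PLUS, SEMI, STR]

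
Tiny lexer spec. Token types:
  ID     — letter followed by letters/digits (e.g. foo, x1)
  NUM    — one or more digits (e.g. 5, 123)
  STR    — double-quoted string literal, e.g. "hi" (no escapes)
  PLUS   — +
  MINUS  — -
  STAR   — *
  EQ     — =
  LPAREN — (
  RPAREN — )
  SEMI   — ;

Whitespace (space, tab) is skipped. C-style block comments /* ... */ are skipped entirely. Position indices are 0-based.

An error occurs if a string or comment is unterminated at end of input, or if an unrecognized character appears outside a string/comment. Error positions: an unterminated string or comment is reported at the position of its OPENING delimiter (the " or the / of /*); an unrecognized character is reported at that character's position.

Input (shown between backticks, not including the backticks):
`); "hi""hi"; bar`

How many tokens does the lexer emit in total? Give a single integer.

Answer: 6

Derivation:
pos=0: emit RPAREN ')'
pos=1: emit SEMI ';'
pos=3: enter STRING mode
pos=3: emit STR "hi" (now at pos=7)
pos=7: enter STRING mode
pos=7: emit STR "hi" (now at pos=11)
pos=11: emit SEMI ';'
pos=13: emit ID 'bar' (now at pos=16)
DONE. 6 tokens: [RPAREN, SEMI, STR, STR, SEMI, ID]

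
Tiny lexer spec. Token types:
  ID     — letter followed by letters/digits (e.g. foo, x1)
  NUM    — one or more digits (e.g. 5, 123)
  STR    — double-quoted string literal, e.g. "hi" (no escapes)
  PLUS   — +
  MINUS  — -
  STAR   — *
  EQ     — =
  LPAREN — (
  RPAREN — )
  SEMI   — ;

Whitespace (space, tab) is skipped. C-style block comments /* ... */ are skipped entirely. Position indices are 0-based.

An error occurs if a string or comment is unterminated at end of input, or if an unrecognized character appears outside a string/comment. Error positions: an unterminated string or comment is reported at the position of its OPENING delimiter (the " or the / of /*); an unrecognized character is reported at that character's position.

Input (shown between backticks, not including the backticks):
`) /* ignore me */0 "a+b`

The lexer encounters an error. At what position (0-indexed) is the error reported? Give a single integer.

pos=0: emit RPAREN ')'
pos=2: enter COMMENT mode (saw '/*')
exit COMMENT mode (now at pos=17)
pos=17: emit NUM '0' (now at pos=18)
pos=19: enter STRING mode
pos=19: ERROR — unterminated string

Answer: 19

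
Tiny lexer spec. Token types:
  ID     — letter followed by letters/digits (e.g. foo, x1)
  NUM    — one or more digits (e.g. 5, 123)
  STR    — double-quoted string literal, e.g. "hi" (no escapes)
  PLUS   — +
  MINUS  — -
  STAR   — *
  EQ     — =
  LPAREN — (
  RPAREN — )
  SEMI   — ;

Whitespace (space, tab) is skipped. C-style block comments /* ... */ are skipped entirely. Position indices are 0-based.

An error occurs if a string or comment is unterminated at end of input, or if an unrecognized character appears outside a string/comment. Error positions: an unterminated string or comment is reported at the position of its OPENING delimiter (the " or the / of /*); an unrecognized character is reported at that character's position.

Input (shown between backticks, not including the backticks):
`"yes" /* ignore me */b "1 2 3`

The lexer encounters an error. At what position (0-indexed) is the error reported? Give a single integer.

Answer: 23

Derivation:
pos=0: enter STRING mode
pos=0: emit STR "yes" (now at pos=5)
pos=6: enter COMMENT mode (saw '/*')
exit COMMENT mode (now at pos=21)
pos=21: emit ID 'b' (now at pos=22)
pos=23: enter STRING mode
pos=23: ERROR — unterminated string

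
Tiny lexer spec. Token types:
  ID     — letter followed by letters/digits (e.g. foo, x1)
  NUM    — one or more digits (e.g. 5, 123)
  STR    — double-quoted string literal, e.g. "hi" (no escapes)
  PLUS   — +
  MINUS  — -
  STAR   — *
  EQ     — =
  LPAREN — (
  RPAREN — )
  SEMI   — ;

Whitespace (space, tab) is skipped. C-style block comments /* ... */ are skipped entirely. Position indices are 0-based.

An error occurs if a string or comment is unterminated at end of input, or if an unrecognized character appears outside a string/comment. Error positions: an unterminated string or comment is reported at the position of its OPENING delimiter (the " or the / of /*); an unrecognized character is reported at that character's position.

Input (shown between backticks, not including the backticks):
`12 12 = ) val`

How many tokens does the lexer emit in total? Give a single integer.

Answer: 5

Derivation:
pos=0: emit NUM '12' (now at pos=2)
pos=3: emit NUM '12' (now at pos=5)
pos=6: emit EQ '='
pos=8: emit RPAREN ')'
pos=10: emit ID 'val' (now at pos=13)
DONE. 5 tokens: [NUM, NUM, EQ, RPAREN, ID]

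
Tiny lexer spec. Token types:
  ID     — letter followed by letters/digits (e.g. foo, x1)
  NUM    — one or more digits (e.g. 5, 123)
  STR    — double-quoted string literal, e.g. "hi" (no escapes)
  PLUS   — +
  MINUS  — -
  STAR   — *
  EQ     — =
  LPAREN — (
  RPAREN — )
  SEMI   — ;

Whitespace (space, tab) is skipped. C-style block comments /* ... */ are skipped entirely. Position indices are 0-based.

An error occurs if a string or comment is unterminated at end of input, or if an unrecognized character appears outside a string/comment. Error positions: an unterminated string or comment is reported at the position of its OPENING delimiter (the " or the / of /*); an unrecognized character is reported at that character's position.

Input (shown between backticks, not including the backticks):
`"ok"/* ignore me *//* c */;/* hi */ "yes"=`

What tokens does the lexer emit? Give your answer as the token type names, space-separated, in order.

Answer: STR SEMI STR EQ

Derivation:
pos=0: enter STRING mode
pos=0: emit STR "ok" (now at pos=4)
pos=4: enter COMMENT mode (saw '/*')
exit COMMENT mode (now at pos=19)
pos=19: enter COMMENT mode (saw '/*')
exit COMMENT mode (now at pos=26)
pos=26: emit SEMI ';'
pos=27: enter COMMENT mode (saw '/*')
exit COMMENT mode (now at pos=35)
pos=36: enter STRING mode
pos=36: emit STR "yes" (now at pos=41)
pos=41: emit EQ '='
DONE. 4 tokens: [STR, SEMI, STR, EQ]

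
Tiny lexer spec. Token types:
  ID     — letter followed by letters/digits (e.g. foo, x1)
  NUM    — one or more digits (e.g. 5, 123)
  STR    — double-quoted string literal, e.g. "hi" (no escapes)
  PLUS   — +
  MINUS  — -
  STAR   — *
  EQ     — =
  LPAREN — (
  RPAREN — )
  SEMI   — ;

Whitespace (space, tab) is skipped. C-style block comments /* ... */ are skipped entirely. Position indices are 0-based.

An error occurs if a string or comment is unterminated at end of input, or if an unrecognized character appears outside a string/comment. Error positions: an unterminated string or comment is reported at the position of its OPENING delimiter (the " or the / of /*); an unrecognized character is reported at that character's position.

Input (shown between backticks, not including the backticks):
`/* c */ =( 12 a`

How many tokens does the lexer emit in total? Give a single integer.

pos=0: enter COMMENT mode (saw '/*')
exit COMMENT mode (now at pos=7)
pos=8: emit EQ '='
pos=9: emit LPAREN '('
pos=11: emit NUM '12' (now at pos=13)
pos=14: emit ID 'a' (now at pos=15)
DONE. 4 tokens: [EQ, LPAREN, NUM, ID]

Answer: 4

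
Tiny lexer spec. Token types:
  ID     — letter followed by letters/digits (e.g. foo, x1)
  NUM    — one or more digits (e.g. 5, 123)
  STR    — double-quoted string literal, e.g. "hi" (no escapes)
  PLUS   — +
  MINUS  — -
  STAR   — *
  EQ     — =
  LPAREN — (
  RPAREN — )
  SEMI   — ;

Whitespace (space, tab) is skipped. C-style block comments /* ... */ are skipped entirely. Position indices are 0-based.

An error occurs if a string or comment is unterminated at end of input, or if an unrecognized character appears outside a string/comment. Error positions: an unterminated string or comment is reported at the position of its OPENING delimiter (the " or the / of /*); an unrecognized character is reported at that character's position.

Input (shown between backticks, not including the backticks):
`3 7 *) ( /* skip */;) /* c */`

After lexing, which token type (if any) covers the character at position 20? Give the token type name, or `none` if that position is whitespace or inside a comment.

pos=0: emit NUM '3' (now at pos=1)
pos=2: emit NUM '7' (now at pos=3)
pos=4: emit STAR '*'
pos=5: emit RPAREN ')'
pos=7: emit LPAREN '('
pos=9: enter COMMENT mode (saw '/*')
exit COMMENT mode (now at pos=19)
pos=19: emit SEMI ';'
pos=20: emit RPAREN ')'
pos=22: enter COMMENT mode (saw '/*')
exit COMMENT mode (now at pos=29)
DONE. 7 tokens: [NUM, NUM, STAR, RPAREN, LPAREN, SEMI, RPAREN]
Position 20: char is ')' -> RPAREN

Answer: RPAREN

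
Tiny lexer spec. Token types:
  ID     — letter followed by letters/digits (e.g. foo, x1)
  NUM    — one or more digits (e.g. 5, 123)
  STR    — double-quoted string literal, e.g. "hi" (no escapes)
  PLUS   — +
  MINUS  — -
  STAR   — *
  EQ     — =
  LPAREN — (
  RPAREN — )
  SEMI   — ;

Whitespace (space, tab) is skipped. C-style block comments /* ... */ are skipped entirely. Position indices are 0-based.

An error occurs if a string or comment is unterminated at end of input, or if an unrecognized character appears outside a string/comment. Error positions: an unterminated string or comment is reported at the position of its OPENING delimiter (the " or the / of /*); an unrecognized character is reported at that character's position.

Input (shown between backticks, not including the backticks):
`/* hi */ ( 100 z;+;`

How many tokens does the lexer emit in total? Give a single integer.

Answer: 6

Derivation:
pos=0: enter COMMENT mode (saw '/*')
exit COMMENT mode (now at pos=8)
pos=9: emit LPAREN '('
pos=11: emit NUM '100' (now at pos=14)
pos=15: emit ID 'z' (now at pos=16)
pos=16: emit SEMI ';'
pos=17: emit PLUS '+'
pos=18: emit SEMI ';'
DONE. 6 tokens: [LPAREN, NUM, ID, SEMI, PLUS, SEMI]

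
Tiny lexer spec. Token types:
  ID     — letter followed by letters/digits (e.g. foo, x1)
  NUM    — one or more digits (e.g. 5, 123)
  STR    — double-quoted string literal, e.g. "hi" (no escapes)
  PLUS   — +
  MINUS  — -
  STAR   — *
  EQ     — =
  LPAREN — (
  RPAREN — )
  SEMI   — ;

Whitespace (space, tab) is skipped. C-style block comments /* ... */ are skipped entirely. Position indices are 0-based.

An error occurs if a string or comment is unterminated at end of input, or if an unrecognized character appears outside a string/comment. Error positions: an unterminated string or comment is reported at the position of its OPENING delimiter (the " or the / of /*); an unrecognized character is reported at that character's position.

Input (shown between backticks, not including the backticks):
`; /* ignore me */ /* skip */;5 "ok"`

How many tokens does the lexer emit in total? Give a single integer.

Answer: 4

Derivation:
pos=0: emit SEMI ';'
pos=2: enter COMMENT mode (saw '/*')
exit COMMENT mode (now at pos=17)
pos=18: enter COMMENT mode (saw '/*')
exit COMMENT mode (now at pos=28)
pos=28: emit SEMI ';'
pos=29: emit NUM '5' (now at pos=30)
pos=31: enter STRING mode
pos=31: emit STR "ok" (now at pos=35)
DONE. 4 tokens: [SEMI, SEMI, NUM, STR]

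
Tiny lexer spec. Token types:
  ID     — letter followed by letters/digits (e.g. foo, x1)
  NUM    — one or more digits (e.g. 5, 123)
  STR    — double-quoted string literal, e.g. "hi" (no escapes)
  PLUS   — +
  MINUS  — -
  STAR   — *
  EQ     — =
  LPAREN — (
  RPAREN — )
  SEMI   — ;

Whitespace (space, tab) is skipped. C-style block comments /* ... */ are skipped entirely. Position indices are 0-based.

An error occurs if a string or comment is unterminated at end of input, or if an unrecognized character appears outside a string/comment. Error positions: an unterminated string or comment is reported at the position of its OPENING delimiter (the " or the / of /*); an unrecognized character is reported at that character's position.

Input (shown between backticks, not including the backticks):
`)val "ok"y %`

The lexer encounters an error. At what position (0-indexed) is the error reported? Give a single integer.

pos=0: emit RPAREN ')'
pos=1: emit ID 'val' (now at pos=4)
pos=5: enter STRING mode
pos=5: emit STR "ok" (now at pos=9)
pos=9: emit ID 'y' (now at pos=10)
pos=11: ERROR — unrecognized char '%'

Answer: 11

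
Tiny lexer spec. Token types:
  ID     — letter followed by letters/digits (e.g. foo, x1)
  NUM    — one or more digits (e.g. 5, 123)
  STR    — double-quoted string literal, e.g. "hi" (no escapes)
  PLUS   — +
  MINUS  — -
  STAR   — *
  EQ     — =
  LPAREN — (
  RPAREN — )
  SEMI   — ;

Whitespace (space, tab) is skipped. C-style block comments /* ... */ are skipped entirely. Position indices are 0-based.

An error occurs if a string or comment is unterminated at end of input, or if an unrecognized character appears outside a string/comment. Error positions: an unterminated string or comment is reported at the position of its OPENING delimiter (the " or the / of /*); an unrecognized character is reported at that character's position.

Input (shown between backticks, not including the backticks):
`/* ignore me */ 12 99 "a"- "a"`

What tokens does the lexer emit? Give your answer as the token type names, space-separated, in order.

pos=0: enter COMMENT mode (saw '/*')
exit COMMENT mode (now at pos=15)
pos=16: emit NUM '12' (now at pos=18)
pos=19: emit NUM '99' (now at pos=21)
pos=22: enter STRING mode
pos=22: emit STR "a" (now at pos=25)
pos=25: emit MINUS '-'
pos=27: enter STRING mode
pos=27: emit STR "a" (now at pos=30)
DONE. 5 tokens: [NUM, NUM, STR, MINUS, STR]

Answer: NUM NUM STR MINUS STR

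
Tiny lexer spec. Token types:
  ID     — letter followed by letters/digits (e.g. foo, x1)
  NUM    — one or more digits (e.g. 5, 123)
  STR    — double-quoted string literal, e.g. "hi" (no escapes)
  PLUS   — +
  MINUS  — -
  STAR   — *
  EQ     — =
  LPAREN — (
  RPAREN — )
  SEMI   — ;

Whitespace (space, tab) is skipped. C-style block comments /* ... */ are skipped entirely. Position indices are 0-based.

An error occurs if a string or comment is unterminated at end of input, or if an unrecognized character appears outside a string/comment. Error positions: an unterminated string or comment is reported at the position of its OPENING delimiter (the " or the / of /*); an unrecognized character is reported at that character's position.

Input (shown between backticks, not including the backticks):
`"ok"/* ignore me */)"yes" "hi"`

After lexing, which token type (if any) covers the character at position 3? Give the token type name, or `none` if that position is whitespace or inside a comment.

Answer: STR

Derivation:
pos=0: enter STRING mode
pos=0: emit STR "ok" (now at pos=4)
pos=4: enter COMMENT mode (saw '/*')
exit COMMENT mode (now at pos=19)
pos=19: emit RPAREN ')'
pos=20: enter STRING mode
pos=20: emit STR "yes" (now at pos=25)
pos=26: enter STRING mode
pos=26: emit STR "hi" (now at pos=30)
DONE. 4 tokens: [STR, RPAREN, STR, STR]
Position 3: char is '"' -> STR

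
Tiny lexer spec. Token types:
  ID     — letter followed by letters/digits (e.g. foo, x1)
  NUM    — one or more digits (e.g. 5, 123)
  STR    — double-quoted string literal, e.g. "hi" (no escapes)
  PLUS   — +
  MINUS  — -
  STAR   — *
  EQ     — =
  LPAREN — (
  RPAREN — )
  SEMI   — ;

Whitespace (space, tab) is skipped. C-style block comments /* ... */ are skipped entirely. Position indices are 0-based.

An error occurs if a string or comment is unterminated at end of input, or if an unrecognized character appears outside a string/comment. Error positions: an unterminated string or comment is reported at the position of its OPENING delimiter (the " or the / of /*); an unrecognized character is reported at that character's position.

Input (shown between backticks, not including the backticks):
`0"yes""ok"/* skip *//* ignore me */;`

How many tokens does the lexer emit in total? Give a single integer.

pos=0: emit NUM '0' (now at pos=1)
pos=1: enter STRING mode
pos=1: emit STR "yes" (now at pos=6)
pos=6: enter STRING mode
pos=6: emit STR "ok" (now at pos=10)
pos=10: enter COMMENT mode (saw '/*')
exit COMMENT mode (now at pos=20)
pos=20: enter COMMENT mode (saw '/*')
exit COMMENT mode (now at pos=35)
pos=35: emit SEMI ';'
DONE. 4 tokens: [NUM, STR, STR, SEMI]

Answer: 4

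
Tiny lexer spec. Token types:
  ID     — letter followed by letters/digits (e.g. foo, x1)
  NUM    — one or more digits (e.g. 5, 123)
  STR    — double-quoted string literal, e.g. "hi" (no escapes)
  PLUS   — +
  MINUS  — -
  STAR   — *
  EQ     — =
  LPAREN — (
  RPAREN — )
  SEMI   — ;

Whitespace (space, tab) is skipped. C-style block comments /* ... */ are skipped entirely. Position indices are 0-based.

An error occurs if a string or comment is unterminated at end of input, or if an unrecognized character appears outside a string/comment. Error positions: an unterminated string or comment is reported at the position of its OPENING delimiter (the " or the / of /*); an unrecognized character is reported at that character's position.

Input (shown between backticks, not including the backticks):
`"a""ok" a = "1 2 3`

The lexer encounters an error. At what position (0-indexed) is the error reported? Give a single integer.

pos=0: enter STRING mode
pos=0: emit STR "a" (now at pos=3)
pos=3: enter STRING mode
pos=3: emit STR "ok" (now at pos=7)
pos=8: emit ID 'a' (now at pos=9)
pos=10: emit EQ '='
pos=12: enter STRING mode
pos=12: ERROR — unterminated string

Answer: 12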